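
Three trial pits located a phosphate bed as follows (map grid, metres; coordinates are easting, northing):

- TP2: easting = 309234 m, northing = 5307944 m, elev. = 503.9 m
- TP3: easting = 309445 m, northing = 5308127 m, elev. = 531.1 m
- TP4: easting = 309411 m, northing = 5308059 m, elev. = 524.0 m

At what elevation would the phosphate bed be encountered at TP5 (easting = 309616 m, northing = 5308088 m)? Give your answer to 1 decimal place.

539.9 m

Two edge vectors: TP2→TP3 = (211, 183, 27.2), TP2→TP4 = (177, 115, 20.1).
Normal n = (TP2→TP3) × (TP2→TP4) = (550.3, 573.3, -8126).
So ∂z/∂easting = −n_x/n_z = 0.067720896 and ∂z/∂northing = −n_y/n_z = 0.070551317.
Intercept c from TP2: 503.9 − 20941.60 − 374482.44 = −394920.14.
At (309616, 5308088): z = 20967.5 + 374492.6 − 394920.14 = 539.9 m.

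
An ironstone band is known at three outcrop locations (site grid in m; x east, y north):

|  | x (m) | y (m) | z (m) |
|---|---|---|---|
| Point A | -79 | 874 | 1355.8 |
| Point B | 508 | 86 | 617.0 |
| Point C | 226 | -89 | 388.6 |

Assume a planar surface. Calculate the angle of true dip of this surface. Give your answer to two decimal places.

46.81°

Let the plane be z = a·x + b·y + c.
Point B−Point A: 587a − 788b = −738.8;  Point C−Point A: 305a − 963b = −967.2.
Solving gives a = 0.15600, b = 1.05377.
Gradient magnitude |∇z| = √(a² + b²) = √(0.02433 + 1.11043) = 1.06525.
True dip = arctan(1.06525) = 46.81°, dipping toward S (azimuth ≈ 188°).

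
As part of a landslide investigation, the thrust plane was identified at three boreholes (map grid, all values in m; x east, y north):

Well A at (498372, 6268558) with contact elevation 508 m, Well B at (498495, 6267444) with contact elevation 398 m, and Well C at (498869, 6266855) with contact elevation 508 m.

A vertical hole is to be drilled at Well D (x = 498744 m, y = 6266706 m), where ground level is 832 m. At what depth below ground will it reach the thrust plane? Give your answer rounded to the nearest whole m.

416 m

Let the plane be z = a·x + b·y + c.
Well B−Well A: 123a − 1114b = −110;  Well C−Well A: 497a − 1703b = 0.
Solving gives a = 0.54426492, b = 0.15883715.
Then c = 508 − a·498372 − b·6268558 = −1266418.29.
At (498744, 6266706): z_contact = 271448.9 + 995385.7 − 1266418.29 = 416.3 m.
Depth below ground = 832 − 416.3 = 416 m.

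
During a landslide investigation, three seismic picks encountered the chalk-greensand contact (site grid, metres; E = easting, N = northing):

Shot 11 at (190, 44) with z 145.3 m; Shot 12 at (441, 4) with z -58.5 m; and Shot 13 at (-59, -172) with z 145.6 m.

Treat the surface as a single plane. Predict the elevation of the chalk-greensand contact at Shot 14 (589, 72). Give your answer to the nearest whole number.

Let the plane be z = a·E + b·N + c.
Shot 12−Shot 11: 251a − 40b = −203.8;  Shot 13−Shot 11: −249a − 216b = 0.3.
Solving gives a = −0.68613, b = 0.78956.
Then c = 145.3 − a·190 − b·44 = 240.92.
At (589, 72): z = −404.1 + 56.8 + 240.92 = -106.4 m.

-106 m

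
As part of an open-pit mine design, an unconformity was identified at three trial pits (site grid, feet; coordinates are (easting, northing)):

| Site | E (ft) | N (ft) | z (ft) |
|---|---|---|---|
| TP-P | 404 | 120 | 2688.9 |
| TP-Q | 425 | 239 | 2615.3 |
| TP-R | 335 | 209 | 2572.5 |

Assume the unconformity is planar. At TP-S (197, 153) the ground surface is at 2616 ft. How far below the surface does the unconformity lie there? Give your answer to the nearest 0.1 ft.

Let the plane be z = a·E + b·N + c.
TP-Q−TP-P: 21a + 119b = −73.6;  TP-R−TP-P: −69a + 89b = −116.4.
Solving gives a = 0.72433, b = −0.74631.
Then c = 2688.9 − a·404 − b·120 = 2485.83.
At (197, 153): z_contact = 142.69 − 114.19 + 2485.83 = 2514.34 ft.
Depth below ground = 2616 − 2514.34 = 101.7 ft.

101.7 ft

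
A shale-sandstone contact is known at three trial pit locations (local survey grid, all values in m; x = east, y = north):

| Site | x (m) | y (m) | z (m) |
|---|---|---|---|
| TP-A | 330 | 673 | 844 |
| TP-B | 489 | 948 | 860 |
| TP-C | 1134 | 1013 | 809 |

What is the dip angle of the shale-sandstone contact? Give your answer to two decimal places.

8.11°

Two edge vectors: TP-A→TP-B = (159, 275, 16), TP-A→TP-C = (804, 340, -35).
Normal n = (TP-A→TP-B) × (TP-A→TP-C) = (-15065, 18429, -167040).
So ∂z/∂x = −n_x/n_z = −0.09019 and ∂z/∂y = −n_y/n_z = 0.11033.
Gradient magnitude |∇z| = √(a² + b²) = √(0.00813 + 0.01217) = 0.14250.
True dip = arctan(0.14250) = 8.11°, dipping toward SE (azimuth ≈ 141°).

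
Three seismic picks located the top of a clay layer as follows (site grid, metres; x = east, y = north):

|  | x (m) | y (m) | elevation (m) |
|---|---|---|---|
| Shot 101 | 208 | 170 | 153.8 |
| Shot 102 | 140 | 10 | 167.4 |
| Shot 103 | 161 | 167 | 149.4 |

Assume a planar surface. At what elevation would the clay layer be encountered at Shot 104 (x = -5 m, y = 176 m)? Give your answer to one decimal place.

131.3 m

Let the plane be z = a·x + b·y + c.
Shot 102−Shot 101: −68a − 160b = 13.6;  Shot 103−Shot 101: −47a − 3b = −4.4.
Solving gives a = 0.10180, b = −0.12827.
Then c = 153.8 − a·208 − b·170 = 154.43.
At (-5, 176): z = −0.5 − 22.6 + 154.43 = 131.3 m.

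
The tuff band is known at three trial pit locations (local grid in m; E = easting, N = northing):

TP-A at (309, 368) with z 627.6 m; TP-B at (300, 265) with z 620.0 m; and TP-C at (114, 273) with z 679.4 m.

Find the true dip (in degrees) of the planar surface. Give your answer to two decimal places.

18.31°

Let the plane be z = a·E + b·N + c.
TP-B−TP-A: −9a − 103b = −7.6;  TP-C−TP-A: −195a − 95b = 51.8.
Solving gives a = −0.31500, b = 0.10131.
Gradient magnitude |∇z| = √(a² + b²) = √(0.09922 + 0.01026) = 0.33089.
True dip = arctan(0.33089) = 18.31°, dipping toward ESE (azimuth ≈ 108°).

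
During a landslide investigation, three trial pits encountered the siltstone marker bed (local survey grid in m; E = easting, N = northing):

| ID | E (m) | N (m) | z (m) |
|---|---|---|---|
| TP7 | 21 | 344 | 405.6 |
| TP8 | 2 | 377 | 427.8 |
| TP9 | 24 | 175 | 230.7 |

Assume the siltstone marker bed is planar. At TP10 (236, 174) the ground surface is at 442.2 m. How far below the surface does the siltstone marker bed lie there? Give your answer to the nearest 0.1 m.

Two edge vectors: TP7→TP8 = (-19, 33, 22.2), TP7→TP9 = (3, -169, -174.9).
Normal n = (TP7→TP8) × (TP7→TP9) = (-2019.9, -3256.5, 3112).
So ∂z/∂E = −n_x/n_z = 0.64907 and ∂z/∂N = −n_y/n_z = 1.04643.
Intercept c from TP7: 405.6 − 13.63 − 359.97 = 32.00.
At (236, 174): z_contact = 153.18 + 182.08 + 32.00 = 367.26 m.
Depth below ground = 442.2 − 367.26 = 74.9 m.

74.9 m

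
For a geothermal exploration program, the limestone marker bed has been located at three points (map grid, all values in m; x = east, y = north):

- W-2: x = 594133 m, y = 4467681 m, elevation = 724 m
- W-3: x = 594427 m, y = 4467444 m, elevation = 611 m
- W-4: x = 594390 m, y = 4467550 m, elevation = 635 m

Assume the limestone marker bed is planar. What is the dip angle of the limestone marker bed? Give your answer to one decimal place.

Let the plane be z = a·x + b·y + c.
W-3−W-2: 294a − 237b = −113;  W-4−W-2: 257a − 131b = −89.
Solving gives a = −0.28087, b = 0.12838.
Gradient magnitude |∇z| = √(a² + b²) = √(0.07889 + 0.01648) = 0.30881.
True dip = arctan(0.30881) = 17.2°, dipping toward ESE (azimuth ≈ 115°).

17.2°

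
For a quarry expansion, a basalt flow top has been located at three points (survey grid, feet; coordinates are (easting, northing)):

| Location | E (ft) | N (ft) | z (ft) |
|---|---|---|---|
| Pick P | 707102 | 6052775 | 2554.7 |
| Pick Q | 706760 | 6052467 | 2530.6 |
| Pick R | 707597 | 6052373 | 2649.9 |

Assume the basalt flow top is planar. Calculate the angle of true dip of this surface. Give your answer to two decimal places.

Two edge vectors: Pick P→Pick Q = (-342, -308, -24.1), Pick P→Pick R = (495, -402, 95.2).
Normal n = (Pick P→Pick Q) × (Pick P→Pick R) = (-39009.8, 20628.9, 289944).
So ∂z/∂E = −n_x/n_z = 0.13454 and ∂z/∂N = −n_y/n_z = −0.07115.
Gradient magnitude |∇z| = √(a² + b²) = √(0.01810 + 0.00506) = 0.15220.
True dip = arctan(0.15220) = 8.65°, dipping toward WNW (azimuth ≈ 298°).

8.65°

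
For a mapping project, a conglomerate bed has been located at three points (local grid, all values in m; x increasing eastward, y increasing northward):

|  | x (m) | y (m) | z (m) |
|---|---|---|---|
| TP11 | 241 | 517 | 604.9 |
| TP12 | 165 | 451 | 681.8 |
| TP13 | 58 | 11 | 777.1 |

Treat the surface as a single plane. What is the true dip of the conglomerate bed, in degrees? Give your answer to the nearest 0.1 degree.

Two edge vectors: TP11→TP12 = (-76, -66, 76.9), TP11→TP13 = (-183, -506, 172.2).
Normal n = (TP11→TP12) × (TP11→TP13) = (27546.2, -985.5, 26378).
So ∂z/∂x = −n_x/n_z = −1.04429 and ∂z/∂y = −n_y/n_z = 0.03736.
Gradient magnitude |∇z| = √(a² + b²) = √(1.09054 + 0.00140) = 1.04496.
True dip = arctan(1.04496) = 46.3°, dipping toward E (azimuth ≈ 092°).

46.3°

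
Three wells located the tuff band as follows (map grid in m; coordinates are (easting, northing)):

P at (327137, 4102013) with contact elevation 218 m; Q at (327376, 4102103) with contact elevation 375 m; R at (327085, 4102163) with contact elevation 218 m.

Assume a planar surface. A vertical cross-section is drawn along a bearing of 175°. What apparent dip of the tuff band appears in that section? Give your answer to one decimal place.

Let the plane be z = a·E + b·N + c.
Q−P: 239a + 90b = 157;  R−P: −52a + 150b = 0.
Solving gives a = 0.58105, b = 0.20143.
Unit vector along 175° is (sin 175°, cos 175°) = (0.0872, -0.9962).
Slope in that direction = a·(0.0872) + b·(-0.9962) = −0.15002.
Apparent dip = arctan|0.15002| = 8.5° (true dip is 31.6°, so apparent ≤ true as expected).

8.5°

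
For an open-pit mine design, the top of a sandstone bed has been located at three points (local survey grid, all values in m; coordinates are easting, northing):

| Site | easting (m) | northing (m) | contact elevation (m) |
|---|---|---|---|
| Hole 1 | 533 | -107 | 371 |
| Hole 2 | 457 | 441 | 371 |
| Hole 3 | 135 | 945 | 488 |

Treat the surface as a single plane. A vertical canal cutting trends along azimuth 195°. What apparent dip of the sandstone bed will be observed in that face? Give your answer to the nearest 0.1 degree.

10.3°

Let the plane be z = a·easting + b·northing + c.
Hole 2−Hole 1: −76a + 548b = 0;  Hole 3−Hole 1: −398a + 1052b = 117.
Solving gives a = −0.46410, b = −0.06436.
Unit vector along 195° is (sin 195°, cos 195°) = (-0.2588, -0.9659).
Slope in that direction = a·(-0.2588) + b·(-0.9659) = 0.18229.
Apparent dip = arctan|0.18229| = 10.3° (true dip is 25.1°, so apparent ≤ true as expected).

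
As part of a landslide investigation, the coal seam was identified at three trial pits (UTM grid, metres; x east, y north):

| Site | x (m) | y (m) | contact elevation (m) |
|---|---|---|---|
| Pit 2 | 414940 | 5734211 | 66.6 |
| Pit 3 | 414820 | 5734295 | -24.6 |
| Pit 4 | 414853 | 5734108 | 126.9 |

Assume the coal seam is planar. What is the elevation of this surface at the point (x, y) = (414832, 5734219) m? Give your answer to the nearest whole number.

Let the plane be z = a·x + b·y + c.
Pit 3−Pit 2: −120a + 84b = −91.2;  Pit 4−Pit 2: −87a − 103b = 60.3.
Solving gives a = 0.22007322, b = −0.77132398.
Then c = 66.6 − a·414940 − b·5734211 = 4331683.86.
At (414832, 5734219): z = 91293.4 − 4422940.6 + 4331683.86 = 36.7 m.

37 m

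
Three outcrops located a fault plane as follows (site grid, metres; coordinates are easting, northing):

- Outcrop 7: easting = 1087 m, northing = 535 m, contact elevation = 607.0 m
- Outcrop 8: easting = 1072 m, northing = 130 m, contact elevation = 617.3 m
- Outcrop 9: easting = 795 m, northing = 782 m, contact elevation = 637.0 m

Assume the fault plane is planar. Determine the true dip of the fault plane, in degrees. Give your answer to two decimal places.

6.97°

Let the plane be z = a·easting + b·northing + c.
Outcrop 8−Outcrop 7: −15a − 405b = 10.3;  Outcrop 9−Outcrop 7: −292a + 247b = 30.
Solving gives a = −0.12048, b = −0.02097.
Gradient magnitude |∇z| = √(a² + b²) = √(0.01451 + 0.00044) = 0.12229.
True dip = arctan(0.12229) = 6.97°, dipping toward E (azimuth ≈ 080°).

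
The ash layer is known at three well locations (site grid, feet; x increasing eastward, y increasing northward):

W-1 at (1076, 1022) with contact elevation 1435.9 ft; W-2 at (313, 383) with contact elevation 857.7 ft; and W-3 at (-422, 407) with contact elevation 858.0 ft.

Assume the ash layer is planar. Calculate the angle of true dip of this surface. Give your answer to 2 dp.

41.08°

Let the plane be z = a·x + b·y + c.
W-2−W-1: −763a − 639b = −578.2;  W-3−W-1: −1498a − 615b = −577.9.
Solving gives a = 0.02804, b = 0.87136.
Gradient magnitude |∇z| = √(a² + b²) = √(0.00079 + 0.75928) = 0.87182.
True dip = arctan(0.87182) = 41.08°, dipping toward S (azimuth ≈ 182°).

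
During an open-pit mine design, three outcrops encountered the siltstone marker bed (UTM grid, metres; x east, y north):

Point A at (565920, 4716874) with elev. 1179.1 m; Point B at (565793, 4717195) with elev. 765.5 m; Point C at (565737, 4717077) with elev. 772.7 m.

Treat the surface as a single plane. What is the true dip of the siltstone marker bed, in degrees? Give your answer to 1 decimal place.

Two edge vectors: Point A→Point B = (-127, 321, -413.6), Point A→Point C = (-183, 203, -406.4).
Normal n = (Point A→Point B) × (Point A→Point C) = (-46493.6, 24076, 32962).
So ∂z/∂x = −n_x/n_z = 1.41052 and ∂z/∂y = −n_y/n_z = −0.73042.
Gradient magnitude |∇z| = √(a² + b²) = √(1.98957 + 0.53351) = 1.58842.
True dip = arctan(1.58842) = 57.8°, dipping toward WNW (azimuth ≈ 297°).

57.8°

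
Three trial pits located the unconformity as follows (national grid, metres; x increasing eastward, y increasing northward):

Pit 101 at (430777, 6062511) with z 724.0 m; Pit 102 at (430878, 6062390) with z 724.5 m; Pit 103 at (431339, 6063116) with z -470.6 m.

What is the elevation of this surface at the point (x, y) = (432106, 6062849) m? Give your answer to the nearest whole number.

Two edge vectors: Pit 101→Pit 102 = (101, -121, 0.5), Pit 101→Pit 103 = (562, 605, -1194.6).
Normal n = (Pit 101→Pit 102) × (Pit 101→Pit 103) = (144244.1, 120935.6, 129107).
So ∂z/∂x = −n_x/n_z = −1.11724461 and ∂z/∂y = −n_y/n_z = −0.93670831.
Intercept c from Pit 101: 724 + 481283.28 + 5678804.44 = 6160811.73.
At (432106, 6062849): z = −482768.1 − 5679121.1 + 6160811.73 = -1077.4 m.

-1077 m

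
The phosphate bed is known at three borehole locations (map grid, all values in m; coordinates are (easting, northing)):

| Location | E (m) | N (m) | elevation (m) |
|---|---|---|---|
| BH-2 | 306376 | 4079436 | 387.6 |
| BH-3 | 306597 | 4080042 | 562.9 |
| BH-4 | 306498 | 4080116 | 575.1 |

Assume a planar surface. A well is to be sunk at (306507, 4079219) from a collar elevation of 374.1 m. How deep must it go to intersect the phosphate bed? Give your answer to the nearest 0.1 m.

33.9 m

Let the plane be z = a·E + b·N + c.
BH-3−BH-2: 221a + 606b = 175.3;  BH-4−BH-2: 122a + 680b = 187.5.
Solving gives a = 0.073073296, b = 0.262625085.
Then c = 387.6 − a·306376 − b·4079436 = −1093362.53.
At (306507, 4079219): z_contact = 22397.48 + 1071305.24 − 1093362.53 = 340.18 m.
Depth below ground = 374.1 − 340.18 = 33.9 m.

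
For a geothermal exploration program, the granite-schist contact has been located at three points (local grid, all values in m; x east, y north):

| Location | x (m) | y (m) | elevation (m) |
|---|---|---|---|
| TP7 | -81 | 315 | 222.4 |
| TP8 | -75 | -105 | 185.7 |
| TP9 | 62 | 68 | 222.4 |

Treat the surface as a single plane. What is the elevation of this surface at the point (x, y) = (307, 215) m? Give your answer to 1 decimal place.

273.5 m

Two edge vectors: TP7→TP8 = (6, -420, -36.7), TP7→TP9 = (143, -247, 0).
Normal n = (TP7→TP8) × (TP7→TP9) = (-9064.9, -5248.1, 58578).
So ∂z/∂x = −n_x/n_z = 0.15475 and ∂z/∂y = −n_y/n_z = 0.08959.
Intercept c from TP7: 222.4 + 12.53 − 28.22 = 206.71.
At (307, 215): z = 47.5 + 19.3 + 206.71 = 273.5 m.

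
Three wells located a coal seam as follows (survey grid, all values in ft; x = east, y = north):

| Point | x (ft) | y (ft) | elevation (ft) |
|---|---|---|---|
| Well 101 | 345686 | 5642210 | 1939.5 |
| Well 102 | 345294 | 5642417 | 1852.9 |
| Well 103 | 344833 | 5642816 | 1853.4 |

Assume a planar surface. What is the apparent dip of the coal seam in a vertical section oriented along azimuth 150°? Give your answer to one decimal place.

15.9°

Two edge vectors: Well 101→Well 102 = (-392, 207, -86.6), Well 101→Well 103 = (-853, 606, -86.1).
Normal n = (Well 101→Well 102) × (Well 101→Well 103) = (34656.9, 40118.6, -60981).
So ∂z/∂x = −n_x/n_z = 0.56832 and ∂z/∂y = −n_y/n_z = 0.65789.
Unit vector along 150° is (sin 150°, cos 150°) = (0.5000, -0.8660).
Slope in that direction = a·(0.5000) + b·(-0.8660) = −0.28559.
Apparent dip = arctan|0.28559| = 15.9° (true dip is 41.0°, so apparent ≤ true as expected).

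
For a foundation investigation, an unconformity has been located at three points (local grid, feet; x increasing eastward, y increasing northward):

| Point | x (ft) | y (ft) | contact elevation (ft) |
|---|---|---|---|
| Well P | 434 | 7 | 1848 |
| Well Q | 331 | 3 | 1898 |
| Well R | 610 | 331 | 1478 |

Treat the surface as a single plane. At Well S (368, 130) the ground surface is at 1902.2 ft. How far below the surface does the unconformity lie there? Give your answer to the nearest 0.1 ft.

134.8 ft

Two edge vectors: Well P→Well Q = (-103, -4, 50), Well P→Well R = (176, 324, -370).
Normal n = (Well P→Well Q) × (Well P→Well R) = (-14720, -29310, -32668).
So ∂z/∂x = −n_x/n_z = −0.45059 and ∂z/∂y = −n_y/n_z = −0.89721.
Intercept c from Well P: 1848 + 195.56 + 6.28 = 2049.84.
At (368, 130): z_contact = −165.82 − 116.64 + 2049.84 = 1767.38 ft.
Depth below ground = 1902.2 − 1767.38 = 134.8 ft.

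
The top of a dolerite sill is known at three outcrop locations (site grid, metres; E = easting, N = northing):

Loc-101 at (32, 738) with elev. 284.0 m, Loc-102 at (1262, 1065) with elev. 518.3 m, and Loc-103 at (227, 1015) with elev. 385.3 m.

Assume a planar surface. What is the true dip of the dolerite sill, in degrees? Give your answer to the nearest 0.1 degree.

17.1°

Let the plane be z = a·E + b·N + c.
Loc-102−Loc-101: 1230a + 327b = 234.3;  Loc-103−Loc-101: 195a + 277b = 101.3.
Solving gives a = 0.11474, b = 0.28493.
Gradient magnitude |∇z| = √(a² + b²) = √(0.01316 + 0.08119) = 0.30717.
True dip = arctan(0.30717) = 17.1°, dipping toward SSW (azimuth ≈ 202°).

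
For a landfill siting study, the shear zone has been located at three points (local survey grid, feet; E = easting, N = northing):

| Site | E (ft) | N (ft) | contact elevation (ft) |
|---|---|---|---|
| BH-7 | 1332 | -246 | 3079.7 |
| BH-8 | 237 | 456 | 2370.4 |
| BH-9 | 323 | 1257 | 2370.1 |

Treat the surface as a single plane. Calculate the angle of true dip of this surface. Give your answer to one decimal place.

Two edge vectors: BH-7→BH-8 = (-1095, 702, -709.3), BH-7→BH-9 = (-1009, 1503, -709.6).
Normal n = (BH-7→BH-8) × (BH-7→BH-9) = (567938.7, -61328.3, -937467).
So ∂z/∂E = −n_x/n_z = 0.60582 and ∂z/∂N = −n_y/n_z = −0.06542.
Gradient magnitude |∇z| = √(a² + b²) = √(0.36702 + 0.00428) = 0.60934.
True dip = arctan(0.60934) = 31.4°, dipping toward W (azimuth ≈ 276°).

31.4°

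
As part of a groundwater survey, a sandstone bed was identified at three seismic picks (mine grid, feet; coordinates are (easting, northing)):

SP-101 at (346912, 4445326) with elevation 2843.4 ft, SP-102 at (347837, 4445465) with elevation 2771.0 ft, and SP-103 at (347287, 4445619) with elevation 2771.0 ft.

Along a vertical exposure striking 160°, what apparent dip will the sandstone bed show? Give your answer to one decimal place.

Let the plane be z = a·E + b·N + c.
SP-102−SP-101: 925a + 139b = −72.4;  SP-103−SP-101: 375a + 293b = −72.4.
Solving gives a = −0.05093, b = −0.18191.
Unit vector along 160° is (sin 160°, cos 160°) = (0.3420, -0.9397).
Slope in that direction = a·(0.3420) + b·(-0.9397) = 0.15352.
Apparent dip = arctan|0.15352| = 8.7° (true dip is 10.7°, so apparent ≤ true as expected).

8.7°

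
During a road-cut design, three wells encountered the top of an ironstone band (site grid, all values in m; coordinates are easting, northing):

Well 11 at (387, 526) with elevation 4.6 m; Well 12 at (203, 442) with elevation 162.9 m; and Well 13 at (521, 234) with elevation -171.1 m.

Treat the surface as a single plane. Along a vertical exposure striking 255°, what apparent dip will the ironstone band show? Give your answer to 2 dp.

40.77°

Let the plane be z = a·easting + b·northing + c.
Well 12−Well 11: −184a − 84b = 158.3;  Well 13−Well 11: 134a − 292b = −175.7.
Solving gives a = −0.93842, b = 0.17107.
Unit vector along 255° is (sin 255°, cos 255°) = (-0.9659, -0.2588).
Slope in that direction = a·(-0.9659) + b·(-0.2588) = 0.86217.
Apparent dip = arctan|0.86217| = 40.77° (true dip is 43.6°, so apparent ≤ true as expected).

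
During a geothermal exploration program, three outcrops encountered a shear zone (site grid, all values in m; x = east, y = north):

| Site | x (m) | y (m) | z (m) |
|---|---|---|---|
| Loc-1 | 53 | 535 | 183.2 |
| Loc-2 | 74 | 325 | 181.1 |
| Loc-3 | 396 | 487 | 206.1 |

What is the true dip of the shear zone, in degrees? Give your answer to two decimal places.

Two edge vectors: Loc-1→Loc-2 = (21, -210, -2.1), Loc-1→Loc-3 = (343, -48, 22.9).
Normal n = (Loc-1→Loc-2) × (Loc-1→Loc-3) = (-4909.8, -1201.2, 71022).
So ∂z/∂x = −n_x/n_z = 0.06913 and ∂z/∂y = −n_y/n_z = 0.01691.
Gradient magnitude |∇z| = √(a² + b²) = √(0.00478 + 0.00029) = 0.07117.
True dip = arctan(0.07117) = 4.07°, dipping toward WSW (azimuth ≈ 256°).

4.07°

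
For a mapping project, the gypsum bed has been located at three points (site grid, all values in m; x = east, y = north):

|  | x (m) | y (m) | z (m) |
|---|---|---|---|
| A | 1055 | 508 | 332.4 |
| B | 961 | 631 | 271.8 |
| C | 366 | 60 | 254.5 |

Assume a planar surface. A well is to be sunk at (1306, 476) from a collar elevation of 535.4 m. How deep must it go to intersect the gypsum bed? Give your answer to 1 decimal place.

Two edge vectors: A→B = (-94, 123, -60.6), A→C = (-689, -448, -77.9).
Normal n = (A→B) × (A→C) = (-36730.5, 34430.8, 126859).
So ∂z/∂x = −n_x/n_z = 0.289538 and ∂z/∂y = −n_y/n_z = −0.271410.
Intercept c from A: 332.4 − 305.46 + 137.88 = 164.81.
At (1306, 476): z_contact = 378.14 − 129.19 + 164.81 = 413.76 m.
Depth below ground = 535.4 − 413.76 = 121.6 m.

121.6 m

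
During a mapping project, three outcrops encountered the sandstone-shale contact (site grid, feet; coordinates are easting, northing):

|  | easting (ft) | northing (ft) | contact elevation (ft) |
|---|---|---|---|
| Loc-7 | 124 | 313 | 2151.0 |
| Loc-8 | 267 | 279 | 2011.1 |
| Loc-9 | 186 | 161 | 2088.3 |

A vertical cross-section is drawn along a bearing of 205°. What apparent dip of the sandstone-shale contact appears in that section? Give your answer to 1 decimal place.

Let the plane be z = a·easting + b·northing + c.
Loc-8−Loc-7: 143a − 34b = −139.9;  Loc-9−Loc-7: 62a − 152b = −62.7.
Solving gives a = −0.97478, b = 0.01489.
Unit vector along 205° is (sin 205°, cos 205°) = (-0.4226, -0.9063).
Slope in that direction = a·(-0.4226) + b·(-0.9063) = 0.39846.
Apparent dip = arctan|0.39846| = 21.7° (true dip is 44.3°, so apparent ≤ true as expected).

21.7°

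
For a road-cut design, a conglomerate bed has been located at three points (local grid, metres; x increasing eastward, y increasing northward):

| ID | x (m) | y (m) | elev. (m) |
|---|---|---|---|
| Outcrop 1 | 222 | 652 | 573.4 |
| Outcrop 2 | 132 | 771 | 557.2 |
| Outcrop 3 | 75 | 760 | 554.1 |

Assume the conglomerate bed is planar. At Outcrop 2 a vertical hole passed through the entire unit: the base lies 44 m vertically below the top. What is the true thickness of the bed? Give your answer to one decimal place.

Two edge vectors: Outcrop 1→Outcrop 2 = (-90, 119, -16.2), Outcrop 1→Outcrop 3 = (-147, 108, -19.3).
Normal n = (Outcrop 1→Outcrop 2) × (Outcrop 1→Outcrop 3) = (-547.1, 644.4, 7773).
So ∂z/∂x = −n_x/n_z = 0.07038 and ∂z/∂y = −n_y/n_z = −0.08290.
|∇z| = √(a²+b²) = 0.10875, so dip δ = arctan(0.10875) = 6.21°.
True thickness = vertical thickness × cos δ = 44 × cos 6.21° = 43.7 m.

43.7 m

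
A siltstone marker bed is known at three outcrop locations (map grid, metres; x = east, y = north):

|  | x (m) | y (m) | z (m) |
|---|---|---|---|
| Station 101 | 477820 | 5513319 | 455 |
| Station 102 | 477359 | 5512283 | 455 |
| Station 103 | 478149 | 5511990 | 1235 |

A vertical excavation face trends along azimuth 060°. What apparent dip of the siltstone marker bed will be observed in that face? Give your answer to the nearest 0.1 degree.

28.6°

Let the plane be z = a·x + b·y + c.
Station 102−Station 101: −461a − 1036b = 0;  Station 103−Station 101: 329a − 1329b = 780.
Solving gives a = 0.84748, b = −0.37711.
Unit vector along 060° is (sin 60°, cos 60°) = (0.8660, 0.5000).
Slope in that direction = a·(0.8660) + b·(0.5000) = 0.54538.
Apparent dip = arctan|0.54538| = 28.6° (true dip is 42.8°, so apparent ≤ true as expected).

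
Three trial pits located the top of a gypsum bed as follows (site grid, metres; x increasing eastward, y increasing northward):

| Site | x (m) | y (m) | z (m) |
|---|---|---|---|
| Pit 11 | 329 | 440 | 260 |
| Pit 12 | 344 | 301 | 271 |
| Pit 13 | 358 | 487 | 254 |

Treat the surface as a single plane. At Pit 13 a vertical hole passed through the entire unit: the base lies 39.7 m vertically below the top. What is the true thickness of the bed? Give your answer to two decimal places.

39.47 m

Two edge vectors: Pit 11→Pit 12 = (15, -139, 11), Pit 11→Pit 13 = (29, 47, -6).
Normal n = (Pit 11→Pit 12) × (Pit 11→Pit 13) = (317, 409, 4736).
So ∂z/∂x = −n_x/n_z = −0.06693 and ∂z/∂y = −n_y/n_z = −0.08636.
|∇z| = √(a²+b²) = 0.10926, so dip δ = arctan(0.10926) = 6.24°.
True thickness = vertical thickness × cos δ = 39.7 × cos 6.24° = 39.47 m.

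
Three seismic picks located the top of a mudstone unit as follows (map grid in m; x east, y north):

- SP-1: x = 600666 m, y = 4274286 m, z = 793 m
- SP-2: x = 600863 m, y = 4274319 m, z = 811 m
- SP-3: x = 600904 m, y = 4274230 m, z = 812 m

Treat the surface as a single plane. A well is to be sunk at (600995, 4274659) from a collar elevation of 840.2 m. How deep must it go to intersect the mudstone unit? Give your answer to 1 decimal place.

8.0 m

Let the plane be z = a·x + b·y + c.
SP-2−SP-1: 197a + 33b = 18;  SP-3−SP-1: 238a − 56b = 19.
Solving gives a = 0.086572064, b = 0.028645558.
Then c = 793 − a·600666 − b·4274286 = −173647.20.
At (600995, 4274659): z_contact = 52029.38 + 122449.99 − 173647.20 = 832.17 m.
Depth below ground = 840.2 − 832.17 = 8.0 m.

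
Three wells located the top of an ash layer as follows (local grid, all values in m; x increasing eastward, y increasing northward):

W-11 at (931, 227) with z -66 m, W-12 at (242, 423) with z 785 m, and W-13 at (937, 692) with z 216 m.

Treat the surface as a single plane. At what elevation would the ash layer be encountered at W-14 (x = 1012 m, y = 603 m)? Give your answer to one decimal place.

81.4 m

Two edge vectors: W-11→W-12 = (-689, 196, 851), W-11→W-13 = (6, 465, 282).
Normal n = (W-11→W-12) × (W-11→W-13) = (-340443, 199404, -321561).
So ∂z/∂x = −n_x/n_z = −1.058720 and ∂z/∂y = −n_y/n_z = 0.620113.
Intercept c from W-11: -66 + 985.67 − 140.77 = 778.90.
At (1012, 603): z = −1071.4 + 373.9 + 778.90 = 81.4 m.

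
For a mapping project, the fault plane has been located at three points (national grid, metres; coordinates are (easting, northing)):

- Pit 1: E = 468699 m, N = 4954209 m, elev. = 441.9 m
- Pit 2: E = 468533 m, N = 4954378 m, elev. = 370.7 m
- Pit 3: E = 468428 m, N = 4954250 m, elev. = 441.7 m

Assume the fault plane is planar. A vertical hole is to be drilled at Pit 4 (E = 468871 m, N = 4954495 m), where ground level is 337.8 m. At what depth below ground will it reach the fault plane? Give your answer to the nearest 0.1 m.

49.9 m

Two edge vectors: Pit 1→Pit 2 = (-166, 169, -71.2), Pit 1→Pit 3 = (-271, 41, -0.2).
Normal n = (Pit 1→Pit 2) × (Pit 1→Pit 3) = (2885.4, 19262, 38993).
So ∂z/∂E = −n_x/n_z = −0.073997897 and ∂z/∂N = −n_y/n_z = −0.493986100.
Intercept c from Pit 1: 441.9 + 34682.74 + 2447310.38 = 2482435.02.
At (468871, 4954495): z_contact = −34695.47 − 2447451.66 + 2482435.02 = 287.89 m.
Depth below ground = 337.8 − 287.89 = 49.9 m.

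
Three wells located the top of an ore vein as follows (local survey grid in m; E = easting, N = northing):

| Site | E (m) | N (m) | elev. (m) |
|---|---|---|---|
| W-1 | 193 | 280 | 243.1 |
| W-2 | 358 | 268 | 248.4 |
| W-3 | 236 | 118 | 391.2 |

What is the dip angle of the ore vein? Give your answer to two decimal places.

Let the plane be z = a·E + b·N + c.
W-2−W-1: 165a − 12b = 5.3;  W-3−W-1: 43a − 162b = 148.1.
Solving gives a = −0.03504, b = −0.92350.
Gradient magnitude |∇z| = √(a² + b²) = √(0.00123 + 0.85285) = 0.92416.
True dip = arctan(0.92416) = 42.74°, dipping toward N (azimuth ≈ 002°).

42.74°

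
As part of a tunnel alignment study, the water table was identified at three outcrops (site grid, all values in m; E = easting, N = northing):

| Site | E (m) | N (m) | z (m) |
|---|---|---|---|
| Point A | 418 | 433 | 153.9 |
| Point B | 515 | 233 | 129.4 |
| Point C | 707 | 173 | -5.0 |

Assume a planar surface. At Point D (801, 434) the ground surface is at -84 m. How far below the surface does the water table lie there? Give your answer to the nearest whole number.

61 m

Two edge vectors: Point A→Point B = (97, -200, -24.5), Point A→Point C = (289, -260, -158.9).
Normal n = (Point A→Point B) × (Point A→Point C) = (25410, 8332.8, 32580).
So ∂z/∂E = −n_x/n_z = −0.77993 and ∂z/∂N = −n_y/n_z = −0.25576.
Intercept c from Point A: 153.9 + 326.01 + 110.75 = 590.66.
At (801, 434): z_contact = −624.7 − 111.0 + 590.66 = -145.1 m.
Depth below ground = -84 − (-145.1) = 61 m.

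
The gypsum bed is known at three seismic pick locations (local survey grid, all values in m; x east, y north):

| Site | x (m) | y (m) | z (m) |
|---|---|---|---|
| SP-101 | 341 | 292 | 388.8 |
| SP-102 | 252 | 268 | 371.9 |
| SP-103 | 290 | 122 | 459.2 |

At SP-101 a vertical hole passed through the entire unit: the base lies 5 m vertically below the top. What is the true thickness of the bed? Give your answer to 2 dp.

4.27 m

Let the plane be z = a·x + b·y + c.
SP-102−SP-101: −89a − 24b = −16.9;  SP-103−SP-101: −51a − 170b = 70.4.
Solving gives a = 0.32810, b = −0.51255.
|∇z| = √(a²+b²) = 0.60857, so dip δ = arctan(0.60857) = 31.32°.
True thickness = vertical thickness × cos δ = 5 × cos 31.32° = 4.27 m.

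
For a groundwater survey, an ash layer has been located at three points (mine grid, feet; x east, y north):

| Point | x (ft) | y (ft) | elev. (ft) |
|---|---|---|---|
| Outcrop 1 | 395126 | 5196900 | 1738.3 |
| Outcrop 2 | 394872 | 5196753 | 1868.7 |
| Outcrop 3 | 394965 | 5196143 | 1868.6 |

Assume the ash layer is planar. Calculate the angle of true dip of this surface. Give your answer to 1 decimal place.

Two edge vectors: Outcrop 1→Outcrop 2 = (-254, -147, 130.4), Outcrop 1→Outcrop 3 = (-161, -757, 130.3).
Normal n = (Outcrop 1→Outcrop 2) × (Outcrop 1→Outcrop 3) = (79558.7, 12101.8, 168611).
So ∂z/∂x = −n_x/n_z = −0.47185 and ∂z/∂y = −n_y/n_z = −0.07177.
Gradient magnitude |∇z| = √(a² + b²) = √(0.22264 + 0.00515) = 0.47728.
True dip = arctan(0.47728) = 25.5°, dipping toward E (azimuth ≈ 081°).

25.5°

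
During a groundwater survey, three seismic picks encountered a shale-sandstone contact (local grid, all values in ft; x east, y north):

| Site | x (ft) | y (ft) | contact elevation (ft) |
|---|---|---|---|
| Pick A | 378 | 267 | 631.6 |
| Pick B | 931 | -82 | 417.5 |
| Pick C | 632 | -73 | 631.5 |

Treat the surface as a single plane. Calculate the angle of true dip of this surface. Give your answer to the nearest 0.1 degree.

Two edge vectors: Pick A→Pick B = (553, -349, -214.1), Pick A→Pick C = (254, -340, -0.1).
Normal n = (Pick A→Pick B) × (Pick A→Pick C) = (-72759.1, -54326.1, -99374).
So ∂z/∂x = −n_x/n_z = −0.73217 and ∂z/∂y = −n_y/n_z = −0.54668.
Gradient magnitude |∇z| = √(a² + b²) = √(0.53608 + 0.29886) = 0.91375.
True dip = arctan(0.91375) = 42.4°, dipping toward NE (azimuth ≈ 053°).

42.4°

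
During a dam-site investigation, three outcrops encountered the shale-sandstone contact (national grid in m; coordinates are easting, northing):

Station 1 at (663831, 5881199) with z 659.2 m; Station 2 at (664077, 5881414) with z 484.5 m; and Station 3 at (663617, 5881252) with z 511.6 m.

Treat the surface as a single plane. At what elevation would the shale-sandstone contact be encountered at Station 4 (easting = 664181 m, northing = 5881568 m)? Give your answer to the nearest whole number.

332 m

Two edge vectors: Station 1→Station 2 = (246, 215, -174.7), Station 1→Station 3 = (-214, 53, -147.6).
Normal n = (Station 1→Station 2) × (Station 1→Station 3) = (-22474.9, 73695.4, 59048).
So ∂z/∂easting = −n_x/n_z = 0.38062085 and ∂z/∂northing = −n_y/n_z = −1.24805921.
Intercept c from Station 1: 659.2 − 252667.92 + 7340084.55 = 7088075.83.
At (664181, 5881568): z = 252801.1 − 7340545.1 + 7088075.83 = 331.9 m.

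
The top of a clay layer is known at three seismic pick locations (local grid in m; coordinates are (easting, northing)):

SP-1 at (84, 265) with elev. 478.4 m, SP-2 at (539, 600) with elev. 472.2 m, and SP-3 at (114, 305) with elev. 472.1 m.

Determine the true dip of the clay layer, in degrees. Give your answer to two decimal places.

Two edge vectors: SP-1→SP-2 = (455, 335, -6.2), SP-1→SP-3 = (30, 40, -6.3).
Normal n = (SP-1→SP-2) × (SP-1→SP-3) = (-1862.5, 2680.5, 8150).
So ∂z/∂E = −n_x/n_z = 0.22853 and ∂z/∂N = −n_y/n_z = −0.32890.
Gradient magnitude |∇z| = √(a² + b²) = √(0.05222 + 0.10817) = 0.40050.
True dip = arctan(0.40050) = 21.83°, dipping toward NW (azimuth ≈ 325°).

21.83°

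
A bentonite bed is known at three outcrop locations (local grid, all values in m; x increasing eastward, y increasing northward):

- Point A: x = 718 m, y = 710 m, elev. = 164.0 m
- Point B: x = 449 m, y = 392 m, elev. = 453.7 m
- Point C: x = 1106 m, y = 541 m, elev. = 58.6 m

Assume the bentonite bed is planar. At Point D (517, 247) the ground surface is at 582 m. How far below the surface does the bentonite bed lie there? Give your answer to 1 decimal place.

Let the plane be z = a·x + b·y + c.
Point B−Point A: −269a − 318b = 289.7;  Point C−Point A: 388a − 169b = −105.4.
Solving gives a = −0.488475, b = −0.497800.
Then c = 164 − a·718 − b·710 = 868.16.
At (517, 247): z_contact = −252.54 − 122.96 + 868.16 = 492.66 m.
Depth below ground = 582 − 492.66 = 89.3 m.

89.3 m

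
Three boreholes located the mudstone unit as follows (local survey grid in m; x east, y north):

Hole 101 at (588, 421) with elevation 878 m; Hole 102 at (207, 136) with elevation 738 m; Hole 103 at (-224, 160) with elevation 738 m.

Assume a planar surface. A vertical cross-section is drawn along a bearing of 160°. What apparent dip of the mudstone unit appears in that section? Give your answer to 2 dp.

Two edge vectors: Hole 101→Hole 102 = (-381, -285, -140), Hole 101→Hole 103 = (-812, -261, -140).
Normal n = (Hole 101→Hole 102) × (Hole 101→Hole 103) = (3360, 60340, -131979).
So ∂z/∂x = −n_x/n_z = 0.02546 and ∂z/∂y = −n_y/n_z = 0.45719.
Unit vector along 160° is (sin 160°, cos 160°) = (0.3420, -0.9397).
Slope in that direction = a·(0.3420) + b·(-0.9397) = −0.42091.
Apparent dip = arctan|0.42091| = 22.83° (true dip is 24.6°, so apparent ≤ true as expected).

22.83°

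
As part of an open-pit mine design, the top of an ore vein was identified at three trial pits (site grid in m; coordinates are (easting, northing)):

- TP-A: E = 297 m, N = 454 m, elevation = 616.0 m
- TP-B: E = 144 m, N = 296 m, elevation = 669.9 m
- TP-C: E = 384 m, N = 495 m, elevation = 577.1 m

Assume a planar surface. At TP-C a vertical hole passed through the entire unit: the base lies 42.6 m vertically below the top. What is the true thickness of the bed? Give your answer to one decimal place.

Let the plane be z = a·E + b·N + c.
TP-B−TP-A: −153a − 158b = 53.9;  TP-C−TP-A: 87a + 41b = −38.9.
Solving gives a = −0.52674, b = 0.16893.
|∇z| = √(a²+b²) = 0.55316, so dip δ = arctan(0.55316) = 28.95°.
True thickness = vertical thickness × cos δ = 42.6 × cos 28.95° = 37.3 m.

37.3 m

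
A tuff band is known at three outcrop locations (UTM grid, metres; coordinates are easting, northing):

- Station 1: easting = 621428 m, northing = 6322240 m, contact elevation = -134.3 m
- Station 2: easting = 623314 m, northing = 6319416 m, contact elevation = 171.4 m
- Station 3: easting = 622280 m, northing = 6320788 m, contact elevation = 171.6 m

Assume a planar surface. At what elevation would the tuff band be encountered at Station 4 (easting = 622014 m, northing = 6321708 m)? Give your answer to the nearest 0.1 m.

Let the plane be z = a·easting + b·northing + c.
Station 2−Station 1: 1886a − 2824b = 305.7;  Station 3−Station 1: 852a − 1452b = 305.9.
Solving gives a = −1.263402161, b = −0.952010084.
Then c = -134.3 − a·621428 − b·6322240 = 6803815.41.
At (622014, 6321708): z = −785853.8 − 6018329.8 + 6803815.41 = -368.2 m.

-368.2 m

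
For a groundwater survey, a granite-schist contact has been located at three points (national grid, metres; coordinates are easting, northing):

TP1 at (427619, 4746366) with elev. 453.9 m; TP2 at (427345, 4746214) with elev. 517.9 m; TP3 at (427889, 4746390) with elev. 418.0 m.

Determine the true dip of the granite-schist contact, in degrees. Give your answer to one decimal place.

13.7°

Two edge vectors: TP1→TP2 = (-274, -152, 64), TP1→TP3 = (270, 24, -35.9).
Normal n = (TP1→TP2) × (TP1→TP3) = (3920.8, 7443.4, 34464).
So ∂z/∂easting = −n_x/n_z = −0.11377 and ∂z/∂northing = −n_y/n_z = −0.21598.
Gradient magnitude |∇z| = √(a² + b²) = √(0.01294 + 0.04665) = 0.24411.
True dip = arctan(0.24411) = 13.7°, dipping toward NNE (azimuth ≈ 028°).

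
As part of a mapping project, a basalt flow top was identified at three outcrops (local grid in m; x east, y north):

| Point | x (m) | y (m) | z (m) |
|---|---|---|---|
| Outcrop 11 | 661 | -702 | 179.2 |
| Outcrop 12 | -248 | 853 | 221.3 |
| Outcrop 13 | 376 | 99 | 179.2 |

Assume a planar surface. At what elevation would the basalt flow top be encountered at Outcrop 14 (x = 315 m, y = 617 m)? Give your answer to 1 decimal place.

Let the plane be z = a·x + b·y + c.
Outcrop 12−Outcrop 11: −909a + 1555b = 42.1;  Outcrop 13−Outcrop 11: −285a + 801b = 0.
Solving gives a = −0.11835, b = −0.04211.
Then c = 179.2 − a·661 − b·-702 = 227.87.
At (315, 617): z = −37.3 − 26.0 + 227.87 = 164.6 m.

164.6 m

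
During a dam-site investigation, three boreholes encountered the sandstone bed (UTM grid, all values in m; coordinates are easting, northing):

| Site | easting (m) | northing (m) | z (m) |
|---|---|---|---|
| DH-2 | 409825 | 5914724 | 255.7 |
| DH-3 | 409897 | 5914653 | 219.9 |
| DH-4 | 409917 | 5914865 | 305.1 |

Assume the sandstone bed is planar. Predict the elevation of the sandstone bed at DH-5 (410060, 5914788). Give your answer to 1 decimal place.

260.3 m

Let the plane be z = a·easting + b·northing + c.
DH-3−DH-2: 72a − 71b = −35.8;  DH-4−DH-2: 92a + 141b = 49.4.
Solving gives a = −0.092327979, b = 0.410596979.
Then c = 255.7 − a·409825 − b·5914724 = −2390473.79.
At (410060, 5914788): z = −37860.0 + 2428594.1 − 2390473.79 = 260.3 m.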